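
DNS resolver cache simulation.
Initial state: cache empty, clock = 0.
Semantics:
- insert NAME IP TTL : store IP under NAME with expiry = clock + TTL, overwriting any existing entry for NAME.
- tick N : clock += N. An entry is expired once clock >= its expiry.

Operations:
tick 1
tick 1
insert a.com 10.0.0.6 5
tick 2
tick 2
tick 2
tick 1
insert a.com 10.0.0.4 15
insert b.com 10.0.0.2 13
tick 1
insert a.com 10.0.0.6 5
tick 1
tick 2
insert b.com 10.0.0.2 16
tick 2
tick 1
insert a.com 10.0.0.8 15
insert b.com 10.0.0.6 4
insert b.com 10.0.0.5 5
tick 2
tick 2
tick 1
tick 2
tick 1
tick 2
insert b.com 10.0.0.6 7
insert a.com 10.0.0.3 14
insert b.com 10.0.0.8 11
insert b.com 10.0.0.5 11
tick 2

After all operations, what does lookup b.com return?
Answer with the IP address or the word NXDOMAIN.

Op 1: tick 1 -> clock=1.
Op 2: tick 1 -> clock=2.
Op 3: insert a.com -> 10.0.0.6 (expiry=2+5=7). clock=2
Op 4: tick 2 -> clock=4.
Op 5: tick 2 -> clock=6.
Op 6: tick 2 -> clock=8. purged={a.com}
Op 7: tick 1 -> clock=9.
Op 8: insert a.com -> 10.0.0.4 (expiry=9+15=24). clock=9
Op 9: insert b.com -> 10.0.0.2 (expiry=9+13=22). clock=9
Op 10: tick 1 -> clock=10.
Op 11: insert a.com -> 10.0.0.6 (expiry=10+5=15). clock=10
Op 12: tick 1 -> clock=11.
Op 13: tick 2 -> clock=13.
Op 14: insert b.com -> 10.0.0.2 (expiry=13+16=29). clock=13
Op 15: tick 2 -> clock=15. purged={a.com}
Op 16: tick 1 -> clock=16.
Op 17: insert a.com -> 10.0.0.8 (expiry=16+15=31). clock=16
Op 18: insert b.com -> 10.0.0.6 (expiry=16+4=20). clock=16
Op 19: insert b.com -> 10.0.0.5 (expiry=16+5=21). clock=16
Op 20: tick 2 -> clock=18.
Op 21: tick 2 -> clock=20.
Op 22: tick 1 -> clock=21. purged={b.com}
Op 23: tick 2 -> clock=23.
Op 24: tick 1 -> clock=24.
Op 25: tick 2 -> clock=26.
Op 26: insert b.com -> 10.0.0.6 (expiry=26+7=33). clock=26
Op 27: insert a.com -> 10.0.0.3 (expiry=26+14=40). clock=26
Op 28: insert b.com -> 10.0.0.8 (expiry=26+11=37). clock=26
Op 29: insert b.com -> 10.0.0.5 (expiry=26+11=37). clock=26
Op 30: tick 2 -> clock=28.
lookup b.com: present, ip=10.0.0.5 expiry=37 > clock=28

Answer: 10.0.0.5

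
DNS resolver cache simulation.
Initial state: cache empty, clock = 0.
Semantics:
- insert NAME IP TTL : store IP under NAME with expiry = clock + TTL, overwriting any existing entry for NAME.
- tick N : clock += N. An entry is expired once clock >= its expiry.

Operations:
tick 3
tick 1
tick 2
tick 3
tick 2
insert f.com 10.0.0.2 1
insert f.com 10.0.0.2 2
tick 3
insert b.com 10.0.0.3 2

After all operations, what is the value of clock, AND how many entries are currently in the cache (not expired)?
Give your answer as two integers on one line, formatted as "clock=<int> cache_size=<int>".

Answer: clock=14 cache_size=1

Derivation:
Op 1: tick 3 -> clock=3.
Op 2: tick 1 -> clock=4.
Op 3: tick 2 -> clock=6.
Op 4: tick 3 -> clock=9.
Op 5: tick 2 -> clock=11.
Op 6: insert f.com -> 10.0.0.2 (expiry=11+1=12). clock=11
Op 7: insert f.com -> 10.0.0.2 (expiry=11+2=13). clock=11
Op 8: tick 3 -> clock=14. purged={f.com}
Op 9: insert b.com -> 10.0.0.3 (expiry=14+2=16). clock=14
Final clock = 14
Final cache (unexpired): {b.com} -> size=1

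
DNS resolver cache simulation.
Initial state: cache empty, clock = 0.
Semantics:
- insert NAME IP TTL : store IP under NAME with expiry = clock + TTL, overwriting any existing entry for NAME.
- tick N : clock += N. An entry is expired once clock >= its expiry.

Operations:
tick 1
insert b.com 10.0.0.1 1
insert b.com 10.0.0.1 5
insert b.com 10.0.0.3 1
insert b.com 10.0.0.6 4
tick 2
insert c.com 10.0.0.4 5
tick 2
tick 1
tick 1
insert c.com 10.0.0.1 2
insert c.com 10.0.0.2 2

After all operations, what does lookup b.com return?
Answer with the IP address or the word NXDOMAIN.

Op 1: tick 1 -> clock=1.
Op 2: insert b.com -> 10.0.0.1 (expiry=1+1=2). clock=1
Op 3: insert b.com -> 10.0.0.1 (expiry=1+5=6). clock=1
Op 4: insert b.com -> 10.0.0.3 (expiry=1+1=2). clock=1
Op 5: insert b.com -> 10.0.0.6 (expiry=1+4=5). clock=1
Op 6: tick 2 -> clock=3.
Op 7: insert c.com -> 10.0.0.4 (expiry=3+5=8). clock=3
Op 8: tick 2 -> clock=5. purged={b.com}
Op 9: tick 1 -> clock=6.
Op 10: tick 1 -> clock=7.
Op 11: insert c.com -> 10.0.0.1 (expiry=7+2=9). clock=7
Op 12: insert c.com -> 10.0.0.2 (expiry=7+2=9). clock=7
lookup b.com: not in cache (expired or never inserted)

Answer: NXDOMAIN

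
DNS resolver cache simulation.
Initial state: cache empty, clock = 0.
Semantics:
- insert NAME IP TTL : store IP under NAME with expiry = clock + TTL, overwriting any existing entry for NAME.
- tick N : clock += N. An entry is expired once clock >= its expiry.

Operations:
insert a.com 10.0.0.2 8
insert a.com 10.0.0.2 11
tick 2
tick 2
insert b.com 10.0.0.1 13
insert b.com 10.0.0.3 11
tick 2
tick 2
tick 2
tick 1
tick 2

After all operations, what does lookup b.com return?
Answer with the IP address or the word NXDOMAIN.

Op 1: insert a.com -> 10.0.0.2 (expiry=0+8=8). clock=0
Op 2: insert a.com -> 10.0.0.2 (expiry=0+11=11). clock=0
Op 3: tick 2 -> clock=2.
Op 4: tick 2 -> clock=4.
Op 5: insert b.com -> 10.0.0.1 (expiry=4+13=17). clock=4
Op 6: insert b.com -> 10.0.0.3 (expiry=4+11=15). clock=4
Op 7: tick 2 -> clock=6.
Op 8: tick 2 -> clock=8.
Op 9: tick 2 -> clock=10.
Op 10: tick 1 -> clock=11. purged={a.com}
Op 11: tick 2 -> clock=13.
lookup b.com: present, ip=10.0.0.3 expiry=15 > clock=13

Answer: 10.0.0.3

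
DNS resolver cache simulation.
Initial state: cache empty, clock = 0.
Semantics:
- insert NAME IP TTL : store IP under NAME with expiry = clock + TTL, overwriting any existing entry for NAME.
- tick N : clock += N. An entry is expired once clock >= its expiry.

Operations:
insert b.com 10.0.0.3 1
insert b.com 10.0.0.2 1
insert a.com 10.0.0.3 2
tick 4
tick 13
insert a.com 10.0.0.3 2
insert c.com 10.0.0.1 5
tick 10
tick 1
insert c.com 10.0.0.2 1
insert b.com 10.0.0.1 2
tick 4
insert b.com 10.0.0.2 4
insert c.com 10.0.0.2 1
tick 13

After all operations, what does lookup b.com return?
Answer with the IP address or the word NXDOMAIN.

Op 1: insert b.com -> 10.0.0.3 (expiry=0+1=1). clock=0
Op 2: insert b.com -> 10.0.0.2 (expiry=0+1=1). clock=0
Op 3: insert a.com -> 10.0.0.3 (expiry=0+2=2). clock=0
Op 4: tick 4 -> clock=4. purged={a.com,b.com}
Op 5: tick 13 -> clock=17.
Op 6: insert a.com -> 10.0.0.3 (expiry=17+2=19). clock=17
Op 7: insert c.com -> 10.0.0.1 (expiry=17+5=22). clock=17
Op 8: tick 10 -> clock=27. purged={a.com,c.com}
Op 9: tick 1 -> clock=28.
Op 10: insert c.com -> 10.0.0.2 (expiry=28+1=29). clock=28
Op 11: insert b.com -> 10.0.0.1 (expiry=28+2=30). clock=28
Op 12: tick 4 -> clock=32. purged={b.com,c.com}
Op 13: insert b.com -> 10.0.0.2 (expiry=32+4=36). clock=32
Op 14: insert c.com -> 10.0.0.2 (expiry=32+1=33). clock=32
Op 15: tick 13 -> clock=45. purged={b.com,c.com}
lookup b.com: not in cache (expired or never inserted)

Answer: NXDOMAIN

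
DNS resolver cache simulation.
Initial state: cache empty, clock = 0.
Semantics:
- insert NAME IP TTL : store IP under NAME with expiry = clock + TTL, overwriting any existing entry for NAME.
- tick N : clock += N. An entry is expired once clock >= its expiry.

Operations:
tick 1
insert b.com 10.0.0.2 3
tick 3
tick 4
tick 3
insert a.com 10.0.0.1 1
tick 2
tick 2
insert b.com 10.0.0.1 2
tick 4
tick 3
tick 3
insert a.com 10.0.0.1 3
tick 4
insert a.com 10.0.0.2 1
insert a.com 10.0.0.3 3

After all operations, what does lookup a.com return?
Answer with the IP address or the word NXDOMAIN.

Answer: 10.0.0.3

Derivation:
Op 1: tick 1 -> clock=1.
Op 2: insert b.com -> 10.0.0.2 (expiry=1+3=4). clock=1
Op 3: tick 3 -> clock=4. purged={b.com}
Op 4: tick 4 -> clock=8.
Op 5: tick 3 -> clock=11.
Op 6: insert a.com -> 10.0.0.1 (expiry=11+1=12). clock=11
Op 7: tick 2 -> clock=13. purged={a.com}
Op 8: tick 2 -> clock=15.
Op 9: insert b.com -> 10.0.0.1 (expiry=15+2=17). clock=15
Op 10: tick 4 -> clock=19. purged={b.com}
Op 11: tick 3 -> clock=22.
Op 12: tick 3 -> clock=25.
Op 13: insert a.com -> 10.0.0.1 (expiry=25+3=28). clock=25
Op 14: tick 4 -> clock=29. purged={a.com}
Op 15: insert a.com -> 10.0.0.2 (expiry=29+1=30). clock=29
Op 16: insert a.com -> 10.0.0.3 (expiry=29+3=32). clock=29
lookup a.com: present, ip=10.0.0.3 expiry=32 > clock=29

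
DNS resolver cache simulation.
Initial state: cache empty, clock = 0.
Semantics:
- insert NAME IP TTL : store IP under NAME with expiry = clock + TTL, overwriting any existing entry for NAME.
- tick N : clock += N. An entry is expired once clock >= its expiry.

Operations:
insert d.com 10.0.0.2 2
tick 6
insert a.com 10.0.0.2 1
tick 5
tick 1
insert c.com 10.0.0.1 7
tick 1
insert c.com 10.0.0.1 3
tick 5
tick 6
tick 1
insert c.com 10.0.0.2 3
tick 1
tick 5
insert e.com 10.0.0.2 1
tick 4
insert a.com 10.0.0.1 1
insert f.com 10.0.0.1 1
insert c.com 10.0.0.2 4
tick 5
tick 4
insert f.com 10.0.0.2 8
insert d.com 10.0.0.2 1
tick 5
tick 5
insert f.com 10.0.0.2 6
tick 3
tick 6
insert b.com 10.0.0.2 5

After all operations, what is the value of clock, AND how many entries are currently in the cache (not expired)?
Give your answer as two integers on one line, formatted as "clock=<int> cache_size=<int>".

Answer: clock=63 cache_size=1

Derivation:
Op 1: insert d.com -> 10.0.0.2 (expiry=0+2=2). clock=0
Op 2: tick 6 -> clock=6. purged={d.com}
Op 3: insert a.com -> 10.0.0.2 (expiry=6+1=7). clock=6
Op 4: tick 5 -> clock=11. purged={a.com}
Op 5: tick 1 -> clock=12.
Op 6: insert c.com -> 10.0.0.1 (expiry=12+7=19). clock=12
Op 7: tick 1 -> clock=13.
Op 8: insert c.com -> 10.0.0.1 (expiry=13+3=16). clock=13
Op 9: tick 5 -> clock=18. purged={c.com}
Op 10: tick 6 -> clock=24.
Op 11: tick 1 -> clock=25.
Op 12: insert c.com -> 10.0.0.2 (expiry=25+3=28). clock=25
Op 13: tick 1 -> clock=26.
Op 14: tick 5 -> clock=31. purged={c.com}
Op 15: insert e.com -> 10.0.0.2 (expiry=31+1=32). clock=31
Op 16: tick 4 -> clock=35. purged={e.com}
Op 17: insert a.com -> 10.0.0.1 (expiry=35+1=36). clock=35
Op 18: insert f.com -> 10.0.0.1 (expiry=35+1=36). clock=35
Op 19: insert c.com -> 10.0.0.2 (expiry=35+4=39). clock=35
Op 20: tick 5 -> clock=40. purged={a.com,c.com,f.com}
Op 21: tick 4 -> clock=44.
Op 22: insert f.com -> 10.0.0.2 (expiry=44+8=52). clock=44
Op 23: insert d.com -> 10.0.0.2 (expiry=44+1=45). clock=44
Op 24: tick 5 -> clock=49. purged={d.com}
Op 25: tick 5 -> clock=54. purged={f.com}
Op 26: insert f.com -> 10.0.0.2 (expiry=54+6=60). clock=54
Op 27: tick 3 -> clock=57.
Op 28: tick 6 -> clock=63. purged={f.com}
Op 29: insert b.com -> 10.0.0.2 (expiry=63+5=68). clock=63
Final clock = 63
Final cache (unexpired): {b.com} -> size=1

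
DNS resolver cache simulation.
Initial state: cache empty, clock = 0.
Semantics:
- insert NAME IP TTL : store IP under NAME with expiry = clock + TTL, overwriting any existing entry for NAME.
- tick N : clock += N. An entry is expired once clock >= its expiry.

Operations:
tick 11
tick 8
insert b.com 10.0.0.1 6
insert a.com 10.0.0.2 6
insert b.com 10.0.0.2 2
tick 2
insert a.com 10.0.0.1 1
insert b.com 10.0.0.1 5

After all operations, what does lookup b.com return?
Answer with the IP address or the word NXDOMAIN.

Answer: 10.0.0.1

Derivation:
Op 1: tick 11 -> clock=11.
Op 2: tick 8 -> clock=19.
Op 3: insert b.com -> 10.0.0.1 (expiry=19+6=25). clock=19
Op 4: insert a.com -> 10.0.0.2 (expiry=19+6=25). clock=19
Op 5: insert b.com -> 10.0.0.2 (expiry=19+2=21). clock=19
Op 6: tick 2 -> clock=21. purged={b.com}
Op 7: insert a.com -> 10.0.0.1 (expiry=21+1=22). clock=21
Op 8: insert b.com -> 10.0.0.1 (expiry=21+5=26). clock=21
lookup b.com: present, ip=10.0.0.1 expiry=26 > clock=21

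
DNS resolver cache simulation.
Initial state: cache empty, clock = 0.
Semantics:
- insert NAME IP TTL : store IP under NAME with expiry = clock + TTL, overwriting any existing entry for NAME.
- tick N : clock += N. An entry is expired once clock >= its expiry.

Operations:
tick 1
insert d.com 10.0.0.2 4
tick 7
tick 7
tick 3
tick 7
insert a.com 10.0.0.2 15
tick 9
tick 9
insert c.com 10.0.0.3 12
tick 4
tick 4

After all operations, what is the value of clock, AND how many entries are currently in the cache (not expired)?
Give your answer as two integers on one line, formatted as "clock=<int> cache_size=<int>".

Answer: clock=51 cache_size=1

Derivation:
Op 1: tick 1 -> clock=1.
Op 2: insert d.com -> 10.0.0.2 (expiry=1+4=5). clock=1
Op 3: tick 7 -> clock=8. purged={d.com}
Op 4: tick 7 -> clock=15.
Op 5: tick 3 -> clock=18.
Op 6: tick 7 -> clock=25.
Op 7: insert a.com -> 10.0.0.2 (expiry=25+15=40). clock=25
Op 8: tick 9 -> clock=34.
Op 9: tick 9 -> clock=43. purged={a.com}
Op 10: insert c.com -> 10.0.0.3 (expiry=43+12=55). clock=43
Op 11: tick 4 -> clock=47.
Op 12: tick 4 -> clock=51.
Final clock = 51
Final cache (unexpired): {c.com} -> size=1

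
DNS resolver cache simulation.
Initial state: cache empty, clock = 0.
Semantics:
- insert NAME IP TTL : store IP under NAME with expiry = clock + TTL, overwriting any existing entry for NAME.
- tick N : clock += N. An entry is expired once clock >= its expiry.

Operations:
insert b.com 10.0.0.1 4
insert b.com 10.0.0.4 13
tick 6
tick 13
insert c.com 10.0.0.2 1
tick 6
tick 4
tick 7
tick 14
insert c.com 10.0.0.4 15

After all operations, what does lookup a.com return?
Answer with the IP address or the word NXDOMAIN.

Answer: NXDOMAIN

Derivation:
Op 1: insert b.com -> 10.0.0.1 (expiry=0+4=4). clock=0
Op 2: insert b.com -> 10.0.0.4 (expiry=0+13=13). clock=0
Op 3: tick 6 -> clock=6.
Op 4: tick 13 -> clock=19. purged={b.com}
Op 5: insert c.com -> 10.0.0.2 (expiry=19+1=20). clock=19
Op 6: tick 6 -> clock=25. purged={c.com}
Op 7: tick 4 -> clock=29.
Op 8: tick 7 -> clock=36.
Op 9: tick 14 -> clock=50.
Op 10: insert c.com -> 10.0.0.4 (expiry=50+15=65). clock=50
lookup a.com: not in cache (expired or never inserted)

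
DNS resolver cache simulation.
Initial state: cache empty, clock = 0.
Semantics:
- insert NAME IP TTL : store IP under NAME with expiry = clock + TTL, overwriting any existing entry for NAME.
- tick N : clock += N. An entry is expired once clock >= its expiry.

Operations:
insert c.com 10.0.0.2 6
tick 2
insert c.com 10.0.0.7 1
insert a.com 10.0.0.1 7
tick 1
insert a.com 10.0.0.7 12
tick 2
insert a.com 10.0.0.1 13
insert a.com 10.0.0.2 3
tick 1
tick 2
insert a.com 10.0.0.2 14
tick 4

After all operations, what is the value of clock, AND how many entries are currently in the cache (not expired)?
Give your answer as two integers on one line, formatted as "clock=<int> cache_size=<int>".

Answer: clock=12 cache_size=1

Derivation:
Op 1: insert c.com -> 10.0.0.2 (expiry=0+6=6). clock=0
Op 2: tick 2 -> clock=2.
Op 3: insert c.com -> 10.0.0.7 (expiry=2+1=3). clock=2
Op 4: insert a.com -> 10.0.0.1 (expiry=2+7=9). clock=2
Op 5: tick 1 -> clock=3. purged={c.com}
Op 6: insert a.com -> 10.0.0.7 (expiry=3+12=15). clock=3
Op 7: tick 2 -> clock=5.
Op 8: insert a.com -> 10.0.0.1 (expiry=5+13=18). clock=5
Op 9: insert a.com -> 10.0.0.2 (expiry=5+3=8). clock=5
Op 10: tick 1 -> clock=6.
Op 11: tick 2 -> clock=8. purged={a.com}
Op 12: insert a.com -> 10.0.0.2 (expiry=8+14=22). clock=8
Op 13: tick 4 -> clock=12.
Final clock = 12
Final cache (unexpired): {a.com} -> size=1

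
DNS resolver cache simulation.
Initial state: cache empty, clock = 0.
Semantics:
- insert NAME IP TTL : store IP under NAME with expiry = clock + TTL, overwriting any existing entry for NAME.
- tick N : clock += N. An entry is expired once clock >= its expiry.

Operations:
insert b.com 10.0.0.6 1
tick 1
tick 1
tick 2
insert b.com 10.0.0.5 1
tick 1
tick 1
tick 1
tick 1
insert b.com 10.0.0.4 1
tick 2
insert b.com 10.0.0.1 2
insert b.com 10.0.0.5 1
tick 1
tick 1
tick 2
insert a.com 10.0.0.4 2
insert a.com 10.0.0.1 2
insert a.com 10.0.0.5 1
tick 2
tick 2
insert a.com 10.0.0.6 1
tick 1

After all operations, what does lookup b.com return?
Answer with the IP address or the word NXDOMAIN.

Answer: NXDOMAIN

Derivation:
Op 1: insert b.com -> 10.0.0.6 (expiry=0+1=1). clock=0
Op 2: tick 1 -> clock=1. purged={b.com}
Op 3: tick 1 -> clock=2.
Op 4: tick 2 -> clock=4.
Op 5: insert b.com -> 10.0.0.5 (expiry=4+1=5). clock=4
Op 6: tick 1 -> clock=5. purged={b.com}
Op 7: tick 1 -> clock=6.
Op 8: tick 1 -> clock=7.
Op 9: tick 1 -> clock=8.
Op 10: insert b.com -> 10.0.0.4 (expiry=8+1=9). clock=8
Op 11: tick 2 -> clock=10. purged={b.com}
Op 12: insert b.com -> 10.0.0.1 (expiry=10+2=12). clock=10
Op 13: insert b.com -> 10.0.0.5 (expiry=10+1=11). clock=10
Op 14: tick 1 -> clock=11. purged={b.com}
Op 15: tick 1 -> clock=12.
Op 16: tick 2 -> clock=14.
Op 17: insert a.com -> 10.0.0.4 (expiry=14+2=16). clock=14
Op 18: insert a.com -> 10.0.0.1 (expiry=14+2=16). clock=14
Op 19: insert a.com -> 10.0.0.5 (expiry=14+1=15). clock=14
Op 20: tick 2 -> clock=16. purged={a.com}
Op 21: tick 2 -> clock=18.
Op 22: insert a.com -> 10.0.0.6 (expiry=18+1=19). clock=18
Op 23: tick 1 -> clock=19. purged={a.com}
lookup b.com: not in cache (expired or never inserted)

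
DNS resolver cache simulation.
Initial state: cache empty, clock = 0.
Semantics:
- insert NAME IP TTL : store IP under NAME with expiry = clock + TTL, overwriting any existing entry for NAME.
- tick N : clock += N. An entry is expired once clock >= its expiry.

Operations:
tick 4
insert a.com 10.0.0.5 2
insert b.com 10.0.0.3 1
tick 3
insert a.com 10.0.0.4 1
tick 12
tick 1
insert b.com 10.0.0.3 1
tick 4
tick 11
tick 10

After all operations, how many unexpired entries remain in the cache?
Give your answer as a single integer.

Answer: 0

Derivation:
Op 1: tick 4 -> clock=4.
Op 2: insert a.com -> 10.0.0.5 (expiry=4+2=6). clock=4
Op 3: insert b.com -> 10.0.0.3 (expiry=4+1=5). clock=4
Op 4: tick 3 -> clock=7. purged={a.com,b.com}
Op 5: insert a.com -> 10.0.0.4 (expiry=7+1=8). clock=7
Op 6: tick 12 -> clock=19. purged={a.com}
Op 7: tick 1 -> clock=20.
Op 8: insert b.com -> 10.0.0.3 (expiry=20+1=21). clock=20
Op 9: tick 4 -> clock=24. purged={b.com}
Op 10: tick 11 -> clock=35.
Op 11: tick 10 -> clock=45.
Final cache (unexpired): {} -> size=0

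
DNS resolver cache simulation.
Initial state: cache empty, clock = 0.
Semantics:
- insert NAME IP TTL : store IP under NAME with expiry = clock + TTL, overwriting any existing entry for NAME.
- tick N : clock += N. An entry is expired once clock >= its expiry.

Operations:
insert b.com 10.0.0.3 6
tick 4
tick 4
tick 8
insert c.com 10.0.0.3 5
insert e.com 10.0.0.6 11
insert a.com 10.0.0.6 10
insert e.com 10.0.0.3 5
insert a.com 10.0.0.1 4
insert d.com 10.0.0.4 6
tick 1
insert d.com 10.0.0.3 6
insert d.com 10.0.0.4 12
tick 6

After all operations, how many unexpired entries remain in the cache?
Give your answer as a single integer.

Op 1: insert b.com -> 10.0.0.3 (expiry=0+6=6). clock=0
Op 2: tick 4 -> clock=4.
Op 3: tick 4 -> clock=8. purged={b.com}
Op 4: tick 8 -> clock=16.
Op 5: insert c.com -> 10.0.0.3 (expiry=16+5=21). clock=16
Op 6: insert e.com -> 10.0.0.6 (expiry=16+11=27). clock=16
Op 7: insert a.com -> 10.0.0.6 (expiry=16+10=26). clock=16
Op 8: insert e.com -> 10.0.0.3 (expiry=16+5=21). clock=16
Op 9: insert a.com -> 10.0.0.1 (expiry=16+4=20). clock=16
Op 10: insert d.com -> 10.0.0.4 (expiry=16+6=22). clock=16
Op 11: tick 1 -> clock=17.
Op 12: insert d.com -> 10.0.0.3 (expiry=17+6=23). clock=17
Op 13: insert d.com -> 10.0.0.4 (expiry=17+12=29). clock=17
Op 14: tick 6 -> clock=23. purged={a.com,c.com,e.com}
Final cache (unexpired): {d.com} -> size=1

Answer: 1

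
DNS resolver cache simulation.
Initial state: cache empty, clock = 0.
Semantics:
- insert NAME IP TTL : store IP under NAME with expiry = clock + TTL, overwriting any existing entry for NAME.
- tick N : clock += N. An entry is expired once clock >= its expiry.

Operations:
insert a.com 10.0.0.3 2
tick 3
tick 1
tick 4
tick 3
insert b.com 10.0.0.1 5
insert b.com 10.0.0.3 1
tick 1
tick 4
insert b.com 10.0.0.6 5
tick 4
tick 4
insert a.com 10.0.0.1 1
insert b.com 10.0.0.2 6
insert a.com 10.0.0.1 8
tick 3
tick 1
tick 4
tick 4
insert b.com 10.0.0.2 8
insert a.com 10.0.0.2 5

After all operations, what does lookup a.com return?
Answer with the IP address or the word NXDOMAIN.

Answer: 10.0.0.2

Derivation:
Op 1: insert a.com -> 10.0.0.3 (expiry=0+2=2). clock=0
Op 2: tick 3 -> clock=3. purged={a.com}
Op 3: tick 1 -> clock=4.
Op 4: tick 4 -> clock=8.
Op 5: tick 3 -> clock=11.
Op 6: insert b.com -> 10.0.0.1 (expiry=11+5=16). clock=11
Op 7: insert b.com -> 10.0.0.3 (expiry=11+1=12). clock=11
Op 8: tick 1 -> clock=12. purged={b.com}
Op 9: tick 4 -> clock=16.
Op 10: insert b.com -> 10.0.0.6 (expiry=16+5=21). clock=16
Op 11: tick 4 -> clock=20.
Op 12: tick 4 -> clock=24. purged={b.com}
Op 13: insert a.com -> 10.0.0.1 (expiry=24+1=25). clock=24
Op 14: insert b.com -> 10.0.0.2 (expiry=24+6=30). clock=24
Op 15: insert a.com -> 10.0.0.1 (expiry=24+8=32). clock=24
Op 16: tick 3 -> clock=27.
Op 17: tick 1 -> clock=28.
Op 18: tick 4 -> clock=32. purged={a.com,b.com}
Op 19: tick 4 -> clock=36.
Op 20: insert b.com -> 10.0.0.2 (expiry=36+8=44). clock=36
Op 21: insert a.com -> 10.0.0.2 (expiry=36+5=41). clock=36
lookup a.com: present, ip=10.0.0.2 expiry=41 > clock=36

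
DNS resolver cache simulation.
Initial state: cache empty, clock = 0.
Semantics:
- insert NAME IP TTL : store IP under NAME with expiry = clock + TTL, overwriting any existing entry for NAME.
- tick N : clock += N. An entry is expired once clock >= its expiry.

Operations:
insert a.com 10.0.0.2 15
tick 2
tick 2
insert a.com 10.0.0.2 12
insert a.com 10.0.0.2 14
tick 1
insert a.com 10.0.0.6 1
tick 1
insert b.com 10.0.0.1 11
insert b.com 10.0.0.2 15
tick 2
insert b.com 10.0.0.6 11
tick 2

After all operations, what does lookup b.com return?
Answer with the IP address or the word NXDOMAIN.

Op 1: insert a.com -> 10.0.0.2 (expiry=0+15=15). clock=0
Op 2: tick 2 -> clock=2.
Op 3: tick 2 -> clock=4.
Op 4: insert a.com -> 10.0.0.2 (expiry=4+12=16). clock=4
Op 5: insert a.com -> 10.0.0.2 (expiry=4+14=18). clock=4
Op 6: tick 1 -> clock=5.
Op 7: insert a.com -> 10.0.0.6 (expiry=5+1=6). clock=5
Op 8: tick 1 -> clock=6. purged={a.com}
Op 9: insert b.com -> 10.0.0.1 (expiry=6+11=17). clock=6
Op 10: insert b.com -> 10.0.0.2 (expiry=6+15=21). clock=6
Op 11: tick 2 -> clock=8.
Op 12: insert b.com -> 10.0.0.6 (expiry=8+11=19). clock=8
Op 13: tick 2 -> clock=10.
lookup b.com: present, ip=10.0.0.6 expiry=19 > clock=10

Answer: 10.0.0.6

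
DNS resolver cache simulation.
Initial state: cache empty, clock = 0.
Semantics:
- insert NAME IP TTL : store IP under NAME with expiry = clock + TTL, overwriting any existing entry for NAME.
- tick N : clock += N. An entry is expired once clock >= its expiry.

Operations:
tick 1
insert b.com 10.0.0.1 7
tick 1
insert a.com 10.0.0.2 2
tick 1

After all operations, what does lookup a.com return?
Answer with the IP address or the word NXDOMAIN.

Answer: 10.0.0.2

Derivation:
Op 1: tick 1 -> clock=1.
Op 2: insert b.com -> 10.0.0.1 (expiry=1+7=8). clock=1
Op 3: tick 1 -> clock=2.
Op 4: insert a.com -> 10.0.0.2 (expiry=2+2=4). clock=2
Op 5: tick 1 -> clock=3.
lookup a.com: present, ip=10.0.0.2 expiry=4 > clock=3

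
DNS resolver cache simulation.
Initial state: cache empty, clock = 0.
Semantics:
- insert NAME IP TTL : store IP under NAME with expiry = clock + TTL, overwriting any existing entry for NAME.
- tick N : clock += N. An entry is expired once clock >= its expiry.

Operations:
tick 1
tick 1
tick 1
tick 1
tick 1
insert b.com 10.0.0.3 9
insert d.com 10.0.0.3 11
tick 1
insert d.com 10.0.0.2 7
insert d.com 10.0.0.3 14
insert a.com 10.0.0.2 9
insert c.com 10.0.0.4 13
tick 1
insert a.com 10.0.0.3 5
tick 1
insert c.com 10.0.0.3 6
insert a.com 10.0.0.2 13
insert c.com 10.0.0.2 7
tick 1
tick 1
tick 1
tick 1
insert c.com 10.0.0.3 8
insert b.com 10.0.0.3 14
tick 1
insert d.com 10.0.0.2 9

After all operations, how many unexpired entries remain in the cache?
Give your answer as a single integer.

Op 1: tick 1 -> clock=1.
Op 2: tick 1 -> clock=2.
Op 3: tick 1 -> clock=3.
Op 4: tick 1 -> clock=4.
Op 5: tick 1 -> clock=5.
Op 6: insert b.com -> 10.0.0.3 (expiry=5+9=14). clock=5
Op 7: insert d.com -> 10.0.0.3 (expiry=5+11=16). clock=5
Op 8: tick 1 -> clock=6.
Op 9: insert d.com -> 10.0.0.2 (expiry=6+7=13). clock=6
Op 10: insert d.com -> 10.0.0.3 (expiry=6+14=20). clock=6
Op 11: insert a.com -> 10.0.0.2 (expiry=6+9=15). clock=6
Op 12: insert c.com -> 10.0.0.4 (expiry=6+13=19). clock=6
Op 13: tick 1 -> clock=7.
Op 14: insert a.com -> 10.0.0.3 (expiry=7+5=12). clock=7
Op 15: tick 1 -> clock=8.
Op 16: insert c.com -> 10.0.0.3 (expiry=8+6=14). clock=8
Op 17: insert a.com -> 10.0.0.2 (expiry=8+13=21). clock=8
Op 18: insert c.com -> 10.0.0.2 (expiry=8+7=15). clock=8
Op 19: tick 1 -> clock=9.
Op 20: tick 1 -> clock=10.
Op 21: tick 1 -> clock=11.
Op 22: tick 1 -> clock=12.
Op 23: insert c.com -> 10.0.0.3 (expiry=12+8=20). clock=12
Op 24: insert b.com -> 10.0.0.3 (expiry=12+14=26). clock=12
Op 25: tick 1 -> clock=13.
Op 26: insert d.com -> 10.0.0.2 (expiry=13+9=22). clock=13
Final cache (unexpired): {a.com,b.com,c.com,d.com} -> size=4

Answer: 4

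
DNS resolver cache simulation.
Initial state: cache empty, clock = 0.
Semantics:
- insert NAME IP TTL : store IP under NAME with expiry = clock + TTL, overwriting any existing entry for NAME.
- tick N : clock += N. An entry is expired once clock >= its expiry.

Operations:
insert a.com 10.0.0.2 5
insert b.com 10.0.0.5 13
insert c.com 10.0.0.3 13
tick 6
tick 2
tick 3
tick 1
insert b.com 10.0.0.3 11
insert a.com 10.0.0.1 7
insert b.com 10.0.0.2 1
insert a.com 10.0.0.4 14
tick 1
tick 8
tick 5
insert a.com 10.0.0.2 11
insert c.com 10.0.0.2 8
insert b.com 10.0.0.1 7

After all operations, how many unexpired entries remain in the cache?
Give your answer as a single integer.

Answer: 3

Derivation:
Op 1: insert a.com -> 10.0.0.2 (expiry=0+5=5). clock=0
Op 2: insert b.com -> 10.0.0.5 (expiry=0+13=13). clock=0
Op 3: insert c.com -> 10.0.0.3 (expiry=0+13=13). clock=0
Op 4: tick 6 -> clock=6. purged={a.com}
Op 5: tick 2 -> clock=8.
Op 6: tick 3 -> clock=11.
Op 7: tick 1 -> clock=12.
Op 8: insert b.com -> 10.0.0.3 (expiry=12+11=23). clock=12
Op 9: insert a.com -> 10.0.0.1 (expiry=12+7=19). clock=12
Op 10: insert b.com -> 10.0.0.2 (expiry=12+1=13). clock=12
Op 11: insert a.com -> 10.0.0.4 (expiry=12+14=26). clock=12
Op 12: tick 1 -> clock=13. purged={b.com,c.com}
Op 13: tick 8 -> clock=21.
Op 14: tick 5 -> clock=26. purged={a.com}
Op 15: insert a.com -> 10.0.0.2 (expiry=26+11=37). clock=26
Op 16: insert c.com -> 10.0.0.2 (expiry=26+8=34). clock=26
Op 17: insert b.com -> 10.0.0.1 (expiry=26+7=33). clock=26
Final cache (unexpired): {a.com,b.com,c.com} -> size=3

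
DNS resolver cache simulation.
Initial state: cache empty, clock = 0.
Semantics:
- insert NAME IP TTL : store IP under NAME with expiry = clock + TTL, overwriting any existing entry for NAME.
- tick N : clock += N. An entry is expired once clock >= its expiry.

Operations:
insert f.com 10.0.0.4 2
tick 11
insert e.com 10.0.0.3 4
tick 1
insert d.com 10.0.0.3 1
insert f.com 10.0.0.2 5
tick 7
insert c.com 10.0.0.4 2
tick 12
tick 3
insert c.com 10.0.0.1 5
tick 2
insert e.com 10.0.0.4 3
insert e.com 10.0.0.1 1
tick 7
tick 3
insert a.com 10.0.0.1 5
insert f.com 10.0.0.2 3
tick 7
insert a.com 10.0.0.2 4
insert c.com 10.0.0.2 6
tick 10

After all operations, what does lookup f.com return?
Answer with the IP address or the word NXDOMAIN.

Op 1: insert f.com -> 10.0.0.4 (expiry=0+2=2). clock=0
Op 2: tick 11 -> clock=11. purged={f.com}
Op 3: insert e.com -> 10.0.0.3 (expiry=11+4=15). clock=11
Op 4: tick 1 -> clock=12.
Op 5: insert d.com -> 10.0.0.3 (expiry=12+1=13). clock=12
Op 6: insert f.com -> 10.0.0.2 (expiry=12+5=17). clock=12
Op 7: tick 7 -> clock=19. purged={d.com,e.com,f.com}
Op 8: insert c.com -> 10.0.0.4 (expiry=19+2=21). clock=19
Op 9: tick 12 -> clock=31. purged={c.com}
Op 10: tick 3 -> clock=34.
Op 11: insert c.com -> 10.0.0.1 (expiry=34+5=39). clock=34
Op 12: tick 2 -> clock=36.
Op 13: insert e.com -> 10.0.0.4 (expiry=36+3=39). clock=36
Op 14: insert e.com -> 10.0.0.1 (expiry=36+1=37). clock=36
Op 15: tick 7 -> clock=43. purged={c.com,e.com}
Op 16: tick 3 -> clock=46.
Op 17: insert a.com -> 10.0.0.1 (expiry=46+5=51). clock=46
Op 18: insert f.com -> 10.0.0.2 (expiry=46+3=49). clock=46
Op 19: tick 7 -> clock=53. purged={a.com,f.com}
Op 20: insert a.com -> 10.0.0.2 (expiry=53+4=57). clock=53
Op 21: insert c.com -> 10.0.0.2 (expiry=53+6=59). clock=53
Op 22: tick 10 -> clock=63. purged={a.com,c.com}
lookup f.com: not in cache (expired or never inserted)

Answer: NXDOMAIN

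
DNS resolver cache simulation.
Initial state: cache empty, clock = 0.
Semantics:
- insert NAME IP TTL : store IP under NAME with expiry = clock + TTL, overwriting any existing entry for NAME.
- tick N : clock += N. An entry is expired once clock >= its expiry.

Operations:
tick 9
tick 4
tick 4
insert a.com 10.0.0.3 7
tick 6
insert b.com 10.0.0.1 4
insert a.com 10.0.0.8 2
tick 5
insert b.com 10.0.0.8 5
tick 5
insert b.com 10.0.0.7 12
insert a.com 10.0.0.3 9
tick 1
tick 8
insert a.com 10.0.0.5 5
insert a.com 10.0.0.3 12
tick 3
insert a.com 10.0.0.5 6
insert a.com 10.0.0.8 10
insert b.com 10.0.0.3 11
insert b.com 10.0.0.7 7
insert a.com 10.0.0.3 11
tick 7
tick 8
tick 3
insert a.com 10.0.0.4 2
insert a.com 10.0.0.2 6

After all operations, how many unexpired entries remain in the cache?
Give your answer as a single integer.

Op 1: tick 9 -> clock=9.
Op 2: tick 4 -> clock=13.
Op 3: tick 4 -> clock=17.
Op 4: insert a.com -> 10.0.0.3 (expiry=17+7=24). clock=17
Op 5: tick 6 -> clock=23.
Op 6: insert b.com -> 10.0.0.1 (expiry=23+4=27). clock=23
Op 7: insert a.com -> 10.0.0.8 (expiry=23+2=25). clock=23
Op 8: tick 5 -> clock=28. purged={a.com,b.com}
Op 9: insert b.com -> 10.0.0.8 (expiry=28+5=33). clock=28
Op 10: tick 5 -> clock=33. purged={b.com}
Op 11: insert b.com -> 10.0.0.7 (expiry=33+12=45). clock=33
Op 12: insert a.com -> 10.0.0.3 (expiry=33+9=42). clock=33
Op 13: tick 1 -> clock=34.
Op 14: tick 8 -> clock=42. purged={a.com}
Op 15: insert a.com -> 10.0.0.5 (expiry=42+5=47). clock=42
Op 16: insert a.com -> 10.0.0.3 (expiry=42+12=54). clock=42
Op 17: tick 3 -> clock=45. purged={b.com}
Op 18: insert a.com -> 10.0.0.5 (expiry=45+6=51). clock=45
Op 19: insert a.com -> 10.0.0.8 (expiry=45+10=55). clock=45
Op 20: insert b.com -> 10.0.0.3 (expiry=45+11=56). clock=45
Op 21: insert b.com -> 10.0.0.7 (expiry=45+7=52). clock=45
Op 22: insert a.com -> 10.0.0.3 (expiry=45+11=56). clock=45
Op 23: tick 7 -> clock=52. purged={b.com}
Op 24: tick 8 -> clock=60. purged={a.com}
Op 25: tick 3 -> clock=63.
Op 26: insert a.com -> 10.0.0.4 (expiry=63+2=65). clock=63
Op 27: insert a.com -> 10.0.0.2 (expiry=63+6=69). clock=63
Final cache (unexpired): {a.com} -> size=1

Answer: 1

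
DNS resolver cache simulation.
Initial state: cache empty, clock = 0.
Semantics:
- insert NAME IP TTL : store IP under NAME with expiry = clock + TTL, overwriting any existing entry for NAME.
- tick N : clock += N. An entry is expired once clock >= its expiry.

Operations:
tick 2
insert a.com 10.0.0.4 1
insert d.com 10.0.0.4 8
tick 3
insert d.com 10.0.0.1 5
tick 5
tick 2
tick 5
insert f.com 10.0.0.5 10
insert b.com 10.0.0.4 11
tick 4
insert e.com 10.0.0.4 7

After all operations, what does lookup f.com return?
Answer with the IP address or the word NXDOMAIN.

Op 1: tick 2 -> clock=2.
Op 2: insert a.com -> 10.0.0.4 (expiry=2+1=3). clock=2
Op 3: insert d.com -> 10.0.0.4 (expiry=2+8=10). clock=2
Op 4: tick 3 -> clock=5. purged={a.com}
Op 5: insert d.com -> 10.0.0.1 (expiry=5+5=10). clock=5
Op 6: tick 5 -> clock=10. purged={d.com}
Op 7: tick 2 -> clock=12.
Op 8: tick 5 -> clock=17.
Op 9: insert f.com -> 10.0.0.5 (expiry=17+10=27). clock=17
Op 10: insert b.com -> 10.0.0.4 (expiry=17+11=28). clock=17
Op 11: tick 4 -> clock=21.
Op 12: insert e.com -> 10.0.0.4 (expiry=21+7=28). clock=21
lookup f.com: present, ip=10.0.0.5 expiry=27 > clock=21

Answer: 10.0.0.5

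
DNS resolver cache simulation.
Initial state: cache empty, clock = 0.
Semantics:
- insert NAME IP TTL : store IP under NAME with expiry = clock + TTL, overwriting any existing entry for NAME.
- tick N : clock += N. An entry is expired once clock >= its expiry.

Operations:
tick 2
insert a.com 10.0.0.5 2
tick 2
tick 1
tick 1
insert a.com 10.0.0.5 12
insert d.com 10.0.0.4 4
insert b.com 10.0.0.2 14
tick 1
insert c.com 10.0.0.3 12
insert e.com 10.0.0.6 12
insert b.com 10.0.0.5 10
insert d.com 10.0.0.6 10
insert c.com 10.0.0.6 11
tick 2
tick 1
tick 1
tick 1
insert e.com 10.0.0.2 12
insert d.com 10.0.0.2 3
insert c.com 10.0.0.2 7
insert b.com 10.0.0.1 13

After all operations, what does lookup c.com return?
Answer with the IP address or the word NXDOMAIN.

Op 1: tick 2 -> clock=2.
Op 2: insert a.com -> 10.0.0.5 (expiry=2+2=4). clock=2
Op 3: tick 2 -> clock=4. purged={a.com}
Op 4: tick 1 -> clock=5.
Op 5: tick 1 -> clock=6.
Op 6: insert a.com -> 10.0.0.5 (expiry=6+12=18). clock=6
Op 7: insert d.com -> 10.0.0.4 (expiry=6+4=10). clock=6
Op 8: insert b.com -> 10.0.0.2 (expiry=6+14=20). clock=6
Op 9: tick 1 -> clock=7.
Op 10: insert c.com -> 10.0.0.3 (expiry=7+12=19). clock=7
Op 11: insert e.com -> 10.0.0.6 (expiry=7+12=19). clock=7
Op 12: insert b.com -> 10.0.0.5 (expiry=7+10=17). clock=7
Op 13: insert d.com -> 10.0.0.6 (expiry=7+10=17). clock=7
Op 14: insert c.com -> 10.0.0.6 (expiry=7+11=18). clock=7
Op 15: tick 2 -> clock=9.
Op 16: tick 1 -> clock=10.
Op 17: tick 1 -> clock=11.
Op 18: tick 1 -> clock=12.
Op 19: insert e.com -> 10.0.0.2 (expiry=12+12=24). clock=12
Op 20: insert d.com -> 10.0.0.2 (expiry=12+3=15). clock=12
Op 21: insert c.com -> 10.0.0.2 (expiry=12+7=19). clock=12
Op 22: insert b.com -> 10.0.0.1 (expiry=12+13=25). clock=12
lookup c.com: present, ip=10.0.0.2 expiry=19 > clock=12

Answer: 10.0.0.2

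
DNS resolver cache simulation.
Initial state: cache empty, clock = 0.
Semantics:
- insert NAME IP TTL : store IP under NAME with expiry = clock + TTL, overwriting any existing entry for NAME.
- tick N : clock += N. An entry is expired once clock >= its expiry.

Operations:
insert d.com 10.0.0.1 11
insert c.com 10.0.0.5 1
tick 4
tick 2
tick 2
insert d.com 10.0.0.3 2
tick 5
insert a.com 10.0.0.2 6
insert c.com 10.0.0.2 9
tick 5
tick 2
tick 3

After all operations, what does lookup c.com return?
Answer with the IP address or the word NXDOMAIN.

Op 1: insert d.com -> 10.0.0.1 (expiry=0+11=11). clock=0
Op 2: insert c.com -> 10.0.0.5 (expiry=0+1=1). clock=0
Op 3: tick 4 -> clock=4. purged={c.com}
Op 4: tick 2 -> clock=6.
Op 5: tick 2 -> clock=8.
Op 6: insert d.com -> 10.0.0.3 (expiry=8+2=10). clock=8
Op 7: tick 5 -> clock=13. purged={d.com}
Op 8: insert a.com -> 10.0.0.2 (expiry=13+6=19). clock=13
Op 9: insert c.com -> 10.0.0.2 (expiry=13+9=22). clock=13
Op 10: tick 5 -> clock=18.
Op 11: tick 2 -> clock=20. purged={a.com}
Op 12: tick 3 -> clock=23. purged={c.com}
lookup c.com: not in cache (expired or never inserted)

Answer: NXDOMAIN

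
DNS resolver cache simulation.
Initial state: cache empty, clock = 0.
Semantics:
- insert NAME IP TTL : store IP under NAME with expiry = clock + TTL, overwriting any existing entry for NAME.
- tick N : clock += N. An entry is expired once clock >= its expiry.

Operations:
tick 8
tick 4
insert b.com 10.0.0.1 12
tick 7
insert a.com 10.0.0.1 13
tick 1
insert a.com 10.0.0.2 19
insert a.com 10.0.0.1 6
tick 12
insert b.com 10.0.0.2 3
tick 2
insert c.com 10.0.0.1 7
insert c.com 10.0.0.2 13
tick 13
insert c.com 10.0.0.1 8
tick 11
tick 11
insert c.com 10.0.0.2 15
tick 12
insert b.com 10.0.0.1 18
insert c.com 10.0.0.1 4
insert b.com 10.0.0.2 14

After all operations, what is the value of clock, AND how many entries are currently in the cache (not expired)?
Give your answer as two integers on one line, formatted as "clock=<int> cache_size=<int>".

Op 1: tick 8 -> clock=8.
Op 2: tick 4 -> clock=12.
Op 3: insert b.com -> 10.0.0.1 (expiry=12+12=24). clock=12
Op 4: tick 7 -> clock=19.
Op 5: insert a.com -> 10.0.0.1 (expiry=19+13=32). clock=19
Op 6: tick 1 -> clock=20.
Op 7: insert a.com -> 10.0.0.2 (expiry=20+19=39). clock=20
Op 8: insert a.com -> 10.0.0.1 (expiry=20+6=26). clock=20
Op 9: tick 12 -> clock=32. purged={a.com,b.com}
Op 10: insert b.com -> 10.0.0.2 (expiry=32+3=35). clock=32
Op 11: tick 2 -> clock=34.
Op 12: insert c.com -> 10.0.0.1 (expiry=34+7=41). clock=34
Op 13: insert c.com -> 10.0.0.2 (expiry=34+13=47). clock=34
Op 14: tick 13 -> clock=47. purged={b.com,c.com}
Op 15: insert c.com -> 10.0.0.1 (expiry=47+8=55). clock=47
Op 16: tick 11 -> clock=58. purged={c.com}
Op 17: tick 11 -> clock=69.
Op 18: insert c.com -> 10.0.0.2 (expiry=69+15=84). clock=69
Op 19: tick 12 -> clock=81.
Op 20: insert b.com -> 10.0.0.1 (expiry=81+18=99). clock=81
Op 21: insert c.com -> 10.0.0.1 (expiry=81+4=85). clock=81
Op 22: insert b.com -> 10.0.0.2 (expiry=81+14=95). clock=81
Final clock = 81
Final cache (unexpired): {b.com,c.com} -> size=2

Answer: clock=81 cache_size=2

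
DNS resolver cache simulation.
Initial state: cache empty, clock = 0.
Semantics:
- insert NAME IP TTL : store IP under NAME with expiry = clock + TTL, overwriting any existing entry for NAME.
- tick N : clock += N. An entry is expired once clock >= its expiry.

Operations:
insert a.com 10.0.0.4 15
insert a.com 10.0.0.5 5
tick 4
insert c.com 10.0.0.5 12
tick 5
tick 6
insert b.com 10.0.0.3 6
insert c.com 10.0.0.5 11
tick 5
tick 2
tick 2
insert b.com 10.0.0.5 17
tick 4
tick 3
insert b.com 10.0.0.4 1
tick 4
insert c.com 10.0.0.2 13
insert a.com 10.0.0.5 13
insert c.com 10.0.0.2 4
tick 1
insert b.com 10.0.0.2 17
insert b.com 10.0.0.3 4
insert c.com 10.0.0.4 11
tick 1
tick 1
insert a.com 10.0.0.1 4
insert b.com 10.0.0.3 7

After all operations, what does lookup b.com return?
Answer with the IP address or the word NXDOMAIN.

Op 1: insert a.com -> 10.0.0.4 (expiry=0+15=15). clock=0
Op 2: insert a.com -> 10.0.0.5 (expiry=0+5=5). clock=0
Op 3: tick 4 -> clock=4.
Op 4: insert c.com -> 10.0.0.5 (expiry=4+12=16). clock=4
Op 5: tick 5 -> clock=9. purged={a.com}
Op 6: tick 6 -> clock=15.
Op 7: insert b.com -> 10.0.0.3 (expiry=15+6=21). clock=15
Op 8: insert c.com -> 10.0.0.5 (expiry=15+11=26). clock=15
Op 9: tick 5 -> clock=20.
Op 10: tick 2 -> clock=22. purged={b.com}
Op 11: tick 2 -> clock=24.
Op 12: insert b.com -> 10.0.0.5 (expiry=24+17=41). clock=24
Op 13: tick 4 -> clock=28. purged={c.com}
Op 14: tick 3 -> clock=31.
Op 15: insert b.com -> 10.0.0.4 (expiry=31+1=32). clock=31
Op 16: tick 4 -> clock=35. purged={b.com}
Op 17: insert c.com -> 10.0.0.2 (expiry=35+13=48). clock=35
Op 18: insert a.com -> 10.0.0.5 (expiry=35+13=48). clock=35
Op 19: insert c.com -> 10.0.0.2 (expiry=35+4=39). clock=35
Op 20: tick 1 -> clock=36.
Op 21: insert b.com -> 10.0.0.2 (expiry=36+17=53). clock=36
Op 22: insert b.com -> 10.0.0.3 (expiry=36+4=40). clock=36
Op 23: insert c.com -> 10.0.0.4 (expiry=36+11=47). clock=36
Op 24: tick 1 -> clock=37.
Op 25: tick 1 -> clock=38.
Op 26: insert a.com -> 10.0.0.1 (expiry=38+4=42). clock=38
Op 27: insert b.com -> 10.0.0.3 (expiry=38+7=45). clock=38
lookup b.com: present, ip=10.0.0.3 expiry=45 > clock=38

Answer: 10.0.0.3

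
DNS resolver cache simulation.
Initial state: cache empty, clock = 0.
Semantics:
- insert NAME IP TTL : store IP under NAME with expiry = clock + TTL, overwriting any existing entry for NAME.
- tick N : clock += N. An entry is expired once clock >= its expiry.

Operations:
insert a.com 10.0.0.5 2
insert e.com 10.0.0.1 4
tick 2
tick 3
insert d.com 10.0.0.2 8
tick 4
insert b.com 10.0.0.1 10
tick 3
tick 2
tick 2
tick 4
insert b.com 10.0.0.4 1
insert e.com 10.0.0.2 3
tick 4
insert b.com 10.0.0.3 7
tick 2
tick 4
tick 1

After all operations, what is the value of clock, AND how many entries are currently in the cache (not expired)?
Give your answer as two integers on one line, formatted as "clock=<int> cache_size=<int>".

Answer: clock=31 cache_size=0

Derivation:
Op 1: insert a.com -> 10.0.0.5 (expiry=0+2=2). clock=0
Op 2: insert e.com -> 10.0.0.1 (expiry=0+4=4). clock=0
Op 3: tick 2 -> clock=2. purged={a.com}
Op 4: tick 3 -> clock=5. purged={e.com}
Op 5: insert d.com -> 10.0.0.2 (expiry=5+8=13). clock=5
Op 6: tick 4 -> clock=9.
Op 7: insert b.com -> 10.0.0.1 (expiry=9+10=19). clock=9
Op 8: tick 3 -> clock=12.
Op 9: tick 2 -> clock=14. purged={d.com}
Op 10: tick 2 -> clock=16.
Op 11: tick 4 -> clock=20. purged={b.com}
Op 12: insert b.com -> 10.0.0.4 (expiry=20+1=21). clock=20
Op 13: insert e.com -> 10.0.0.2 (expiry=20+3=23). clock=20
Op 14: tick 4 -> clock=24. purged={b.com,e.com}
Op 15: insert b.com -> 10.0.0.3 (expiry=24+7=31). clock=24
Op 16: tick 2 -> clock=26.
Op 17: tick 4 -> clock=30.
Op 18: tick 1 -> clock=31. purged={b.com}
Final clock = 31
Final cache (unexpired): {} -> size=0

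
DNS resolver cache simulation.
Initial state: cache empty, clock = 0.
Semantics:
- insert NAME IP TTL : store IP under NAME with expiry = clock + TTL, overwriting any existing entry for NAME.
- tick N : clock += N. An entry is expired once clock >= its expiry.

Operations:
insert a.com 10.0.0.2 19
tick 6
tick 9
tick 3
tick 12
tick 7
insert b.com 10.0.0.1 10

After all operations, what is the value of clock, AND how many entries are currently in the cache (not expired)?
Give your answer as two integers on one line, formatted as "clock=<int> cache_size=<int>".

Answer: clock=37 cache_size=1

Derivation:
Op 1: insert a.com -> 10.0.0.2 (expiry=0+19=19). clock=0
Op 2: tick 6 -> clock=6.
Op 3: tick 9 -> clock=15.
Op 4: tick 3 -> clock=18.
Op 5: tick 12 -> clock=30. purged={a.com}
Op 6: tick 7 -> clock=37.
Op 7: insert b.com -> 10.0.0.1 (expiry=37+10=47). clock=37
Final clock = 37
Final cache (unexpired): {b.com} -> size=1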